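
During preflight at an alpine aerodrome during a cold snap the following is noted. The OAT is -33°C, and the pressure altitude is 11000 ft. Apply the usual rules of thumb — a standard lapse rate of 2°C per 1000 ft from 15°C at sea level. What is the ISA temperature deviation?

ISA-26°C

ISA temperature at 11000 ft = 15 − 2 × (11000/1000) = -7°C.
Deviation = OAT − ISA = -33 − (-7) = -26°C.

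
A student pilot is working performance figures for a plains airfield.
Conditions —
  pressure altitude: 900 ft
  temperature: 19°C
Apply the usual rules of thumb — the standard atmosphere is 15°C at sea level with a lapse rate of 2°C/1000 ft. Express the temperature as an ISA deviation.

ISA temperature at 900 ft = 15 − 2 × (900/1000) = 13.2°C.
Deviation = OAT − ISA = 19 − 13.2 = +5.8°C.

ISA+5.8°C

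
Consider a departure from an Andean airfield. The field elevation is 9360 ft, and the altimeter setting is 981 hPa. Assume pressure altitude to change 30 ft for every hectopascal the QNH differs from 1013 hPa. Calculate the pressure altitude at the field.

10320 ft

Pressure correction = (1013 − 981) × 30 = +960 ft.
Pressure altitude = 9360 + (+960) = 10320 ft.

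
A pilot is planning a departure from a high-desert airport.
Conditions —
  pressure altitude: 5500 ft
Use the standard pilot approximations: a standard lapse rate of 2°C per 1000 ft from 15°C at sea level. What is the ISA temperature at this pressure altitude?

ISA temperature = 15 − 2 × (5500/1000) = 15 − 11 = 4°C.

4°C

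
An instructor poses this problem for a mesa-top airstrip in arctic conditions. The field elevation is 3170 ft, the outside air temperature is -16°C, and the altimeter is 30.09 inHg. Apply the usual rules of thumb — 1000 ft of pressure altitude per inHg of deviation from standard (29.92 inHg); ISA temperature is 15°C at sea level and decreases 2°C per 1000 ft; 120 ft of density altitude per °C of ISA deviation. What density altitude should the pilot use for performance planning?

0 ft

Pressure altitude = 3170 + (29.92 − 30.09) × 1000 = 3170 + (-170) = 3000 ft.
ISA temperature at 3000 ft = 15 − 2 × (3000/1000) = 9°C.
ISA deviation = -16 − 9 = -25°C.
Density altitude = 3000 + 120 × (-25) = 0 ft.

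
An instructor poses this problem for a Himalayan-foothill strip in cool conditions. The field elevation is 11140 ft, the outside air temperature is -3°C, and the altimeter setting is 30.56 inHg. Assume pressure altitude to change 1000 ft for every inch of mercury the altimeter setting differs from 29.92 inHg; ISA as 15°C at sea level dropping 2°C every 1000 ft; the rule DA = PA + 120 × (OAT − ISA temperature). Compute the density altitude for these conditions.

Pressure altitude = 11140 + (29.92 − 30.56) × 1000 = 11140 + (-640) = 10500 ft.
ISA temperature at 10500 ft = 15 − 2 × (10500/1000) = -6°C.
ISA deviation = -3 − (-6) = +3°C.
Density altitude = 10500 + 120 × (3) = 10860 ft.

10860 ft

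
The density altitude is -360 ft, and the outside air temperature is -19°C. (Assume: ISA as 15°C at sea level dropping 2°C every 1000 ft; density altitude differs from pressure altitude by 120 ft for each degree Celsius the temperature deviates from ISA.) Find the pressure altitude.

3000 ft

DA = PA + 120 × (OAT − (15 − 2·PA/1000)) = PA + 120·OAT − 1800 + 0.24·PA = 1.24·PA + 120·OAT − 1800.
So 1.24·PA = -360 − 120 × (-19) + 1800 = 3720.
PA = 3720 / 1.24 = 3000 ft.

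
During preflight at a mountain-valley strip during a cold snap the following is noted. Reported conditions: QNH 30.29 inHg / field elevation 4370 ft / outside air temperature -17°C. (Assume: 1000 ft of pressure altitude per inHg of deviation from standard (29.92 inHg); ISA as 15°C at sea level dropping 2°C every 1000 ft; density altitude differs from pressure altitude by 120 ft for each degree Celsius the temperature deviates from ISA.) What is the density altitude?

Pressure altitude = 4370 + (29.92 − 30.29) × 1000 = 4370 + (-370) = 4000 ft.
ISA temperature at 4000 ft = 15 − 2 × (4000/1000) = 7°C.
ISA deviation = -17 − 7 = -24°C.
Density altitude = 4000 + 120 × (-24) = 1120 ft.

1120 ft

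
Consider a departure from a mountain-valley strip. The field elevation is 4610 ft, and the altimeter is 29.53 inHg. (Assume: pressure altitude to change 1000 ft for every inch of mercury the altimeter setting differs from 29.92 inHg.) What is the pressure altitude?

5000 ft

Pressure correction = (29.92 − 29.53) × 1000 = +390 ft.
Pressure altitude = 4610 + (+390) = 5000 ft.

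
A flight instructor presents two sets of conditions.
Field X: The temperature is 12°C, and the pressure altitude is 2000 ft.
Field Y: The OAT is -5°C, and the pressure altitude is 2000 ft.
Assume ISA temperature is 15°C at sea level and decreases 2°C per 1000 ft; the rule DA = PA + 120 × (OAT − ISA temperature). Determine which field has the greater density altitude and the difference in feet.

Field X by 2040 ft

Field X: ISA temp = 11°C, deviation +1°C, DA = 2000 + 120 × 1 = 2120 ft.
Field Y: ISA temp = 11°C, deviation -16°C, DA = 2000 + 120 × (-16) = 80 ft.
Field X is higher by 2120 − 80 = 2040 ft.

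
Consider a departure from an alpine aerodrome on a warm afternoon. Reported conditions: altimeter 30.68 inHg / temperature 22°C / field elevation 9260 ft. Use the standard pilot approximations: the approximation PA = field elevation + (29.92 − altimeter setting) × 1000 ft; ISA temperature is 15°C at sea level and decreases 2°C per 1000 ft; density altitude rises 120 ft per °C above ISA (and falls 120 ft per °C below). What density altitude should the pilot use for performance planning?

Pressure altitude = 9260 + (29.92 − 30.68) × 1000 = 9260 + (-760) = 8500 ft.
ISA temperature at 8500 ft = 15 − 2 × (8500/1000) = -2°C.
ISA deviation = 22 − (-2) = +24°C.
Density altitude = 8500 + 120 × (24) = 11380 ft.

11380 ft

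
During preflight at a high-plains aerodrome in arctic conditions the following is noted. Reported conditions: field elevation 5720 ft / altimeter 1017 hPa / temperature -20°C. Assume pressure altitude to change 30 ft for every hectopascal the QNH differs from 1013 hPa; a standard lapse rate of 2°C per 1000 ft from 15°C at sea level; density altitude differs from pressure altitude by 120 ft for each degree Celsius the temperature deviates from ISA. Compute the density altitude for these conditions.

2744 ft

Pressure altitude = 5720 + (1013 − 1017) × 30 = 5720 + (-120) = 5600 ft.
ISA temperature at 5600 ft = 15 − 2 × (5600/1000) = 3.8°C.
ISA deviation = -20 − 3.8 = -23.8°C.
Density altitude = 5600 + 120 × (-23.8) = 2744 ft.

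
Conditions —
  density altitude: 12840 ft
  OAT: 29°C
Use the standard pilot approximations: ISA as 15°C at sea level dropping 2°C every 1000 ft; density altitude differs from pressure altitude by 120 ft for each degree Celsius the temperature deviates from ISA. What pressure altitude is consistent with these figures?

9000 ft

DA = PA + 120 × (OAT − (15 − 2·PA/1000)) = PA + 120·OAT − 1800 + 0.24·PA = 1.24·PA + 120·OAT − 1800.
So 1.24·PA = 12840 − 120 × 29 + 1800 = 11160.
PA = 11160 / 1.24 = 9000 ft.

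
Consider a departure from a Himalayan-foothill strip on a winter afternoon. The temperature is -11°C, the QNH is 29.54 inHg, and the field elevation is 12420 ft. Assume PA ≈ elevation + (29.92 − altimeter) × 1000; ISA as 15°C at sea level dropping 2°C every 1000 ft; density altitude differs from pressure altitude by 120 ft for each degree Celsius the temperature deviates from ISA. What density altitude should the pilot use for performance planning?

12752 ft

Pressure altitude = 12420 + (29.92 − 29.54) × 1000 = 12420 + (+380) = 12800 ft.
ISA temperature at 12800 ft = 15 − 2 × (12800/1000) = -10.6°C.
ISA deviation = -11 − (-10.6) = -0.4°C.
Density altitude = 12800 + 120 × (-0.4) = 12752 ft.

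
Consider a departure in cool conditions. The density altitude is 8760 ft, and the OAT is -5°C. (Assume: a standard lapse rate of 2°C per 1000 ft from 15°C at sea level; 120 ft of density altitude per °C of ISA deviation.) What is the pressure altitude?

9000 ft

DA = PA + 120 × (OAT − (15 − 2·PA/1000)) = PA + 120·OAT − 1800 + 0.24·PA = 1.24·PA + 120·OAT − 1800.
So 1.24·PA = 8760 − 120 × (-5) + 1800 = 11160.
PA = 11160 / 1.24 = 9000 ft.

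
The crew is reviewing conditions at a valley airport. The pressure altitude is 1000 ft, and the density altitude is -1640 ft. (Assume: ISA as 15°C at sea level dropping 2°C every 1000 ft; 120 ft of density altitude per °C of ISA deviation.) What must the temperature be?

Density altitude − pressure altitude = -1640 − 1000 = -2640 ft.
At 120 ft/°C that is an ISA deviation of -2640/120 = -22°C.
ISA temperature at 1000 ft = 15 − 2 × (1000/1000) = 13°C.
OAT = ISA + deviation = 13 + (-22) = -9°C.

-9°C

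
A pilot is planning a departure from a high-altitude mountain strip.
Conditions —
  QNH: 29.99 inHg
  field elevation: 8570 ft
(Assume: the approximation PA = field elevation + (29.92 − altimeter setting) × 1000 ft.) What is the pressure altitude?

8500 ft

Pressure correction = (29.92 − 29.99) × 1000 = -70 ft.
Pressure altitude = 8570 + (-70) = 8500 ft.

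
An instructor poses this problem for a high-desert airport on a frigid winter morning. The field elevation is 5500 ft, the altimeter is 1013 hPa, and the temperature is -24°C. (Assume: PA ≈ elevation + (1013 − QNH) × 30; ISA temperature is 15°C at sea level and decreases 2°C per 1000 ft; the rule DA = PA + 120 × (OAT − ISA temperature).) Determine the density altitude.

Pressure altitude = 5500 + (1013 − 1013) × 30 = 5500 + (0) = 5500 ft.
ISA temperature at 5500 ft = 15 − 2 × (5500/1000) = 4°C.
ISA deviation = -24 − 4 = -28°C.
Density altitude = 5500 + 120 × (-28) = 2140 ft.

2140 ft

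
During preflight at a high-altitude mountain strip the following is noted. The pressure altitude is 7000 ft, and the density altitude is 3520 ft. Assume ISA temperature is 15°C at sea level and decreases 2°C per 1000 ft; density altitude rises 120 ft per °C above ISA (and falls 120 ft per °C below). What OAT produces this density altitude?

-28°C

Density altitude − pressure altitude = 3520 − 7000 = -3480 ft.
At 120 ft/°C that is an ISA deviation of -3480/120 = -29°C.
ISA temperature at 7000 ft = 15 − 2 × (7000/1000) = 1°C.
OAT = ISA + deviation = 1 + (-29) = -28°C.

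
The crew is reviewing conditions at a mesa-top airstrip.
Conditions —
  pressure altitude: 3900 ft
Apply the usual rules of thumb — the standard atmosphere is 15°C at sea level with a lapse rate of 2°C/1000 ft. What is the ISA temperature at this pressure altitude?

7.2°C

ISA temperature = 15 − 2 × (3900/1000) = 15 − 7.8 = 7.2°C.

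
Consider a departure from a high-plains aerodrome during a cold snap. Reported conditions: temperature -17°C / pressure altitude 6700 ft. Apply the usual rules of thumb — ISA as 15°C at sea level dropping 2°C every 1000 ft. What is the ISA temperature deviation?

ISA-18.6°C

ISA temperature at 6700 ft = 15 − 2 × (6700/1000) = 1.6°C.
Deviation = OAT − ISA = -17 − 1.6 = -18.6°C.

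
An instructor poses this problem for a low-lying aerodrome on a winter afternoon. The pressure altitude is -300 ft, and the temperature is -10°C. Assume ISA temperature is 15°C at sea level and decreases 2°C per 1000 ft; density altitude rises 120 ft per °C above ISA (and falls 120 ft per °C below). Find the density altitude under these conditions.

ISA temperature at -300 ft = 15 − 2 × (-300/1000) = 15.6°C.
ISA deviation = -10 − 15.6 = -25.6°C.
Density altitude = -300 + 120 × (-25.6) = -300 + (-3072) = -3372 ft.

-3372 ft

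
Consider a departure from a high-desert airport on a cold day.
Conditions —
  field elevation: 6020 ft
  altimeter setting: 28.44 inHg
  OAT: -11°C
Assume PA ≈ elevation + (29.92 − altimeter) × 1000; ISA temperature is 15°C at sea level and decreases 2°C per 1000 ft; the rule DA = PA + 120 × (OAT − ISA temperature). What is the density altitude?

Pressure altitude = 6020 + (29.92 − 28.44) × 1000 = 6020 + (+1480) = 7500 ft.
ISA temperature at 7500 ft = 15 − 2 × (7500/1000) = 0°C.
ISA deviation = -11 − 0 = -11°C.
Density altitude = 7500 + 120 × (-11) = 6180 ft.

6180 ft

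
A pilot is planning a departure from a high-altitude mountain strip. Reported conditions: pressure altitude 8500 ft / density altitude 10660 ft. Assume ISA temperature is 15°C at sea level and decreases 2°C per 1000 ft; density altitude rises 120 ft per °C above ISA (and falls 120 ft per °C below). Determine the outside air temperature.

16°C

Density altitude − pressure altitude = 10660 − 8500 = +2160 ft.
At 120 ft/°C that is an ISA deviation of 2160/120 = +18°C.
ISA temperature at 8500 ft = 15 − 2 × (8500/1000) = -2°C.
OAT = ISA + deviation = -2 + (+18) = 16°C.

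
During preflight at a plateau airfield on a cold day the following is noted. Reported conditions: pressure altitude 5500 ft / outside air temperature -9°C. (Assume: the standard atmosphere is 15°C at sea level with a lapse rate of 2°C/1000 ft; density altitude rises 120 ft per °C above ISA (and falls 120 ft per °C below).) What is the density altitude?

3940 ft

ISA temperature at 5500 ft = 15 − 2 × (5500/1000) = 4°C.
ISA deviation = -9 − 4 = -13°C.
Density altitude = 5500 + 120 × (-13) = 5500 + (-1560) = 3940 ft.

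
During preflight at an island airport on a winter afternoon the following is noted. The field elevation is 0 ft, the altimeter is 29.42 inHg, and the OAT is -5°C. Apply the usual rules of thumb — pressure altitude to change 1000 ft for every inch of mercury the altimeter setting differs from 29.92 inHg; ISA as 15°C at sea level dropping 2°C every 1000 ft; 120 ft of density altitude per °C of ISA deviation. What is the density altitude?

-1780 ft

Pressure altitude = 0 + (29.92 − 29.42) × 1000 = 0 + (+500) = 500 ft.
ISA temperature at 500 ft = 15 − 2 × (500/1000) = 14°C.
ISA deviation = -5 − 14 = -19°C.
Density altitude = 500 + 120 × (-19) = -1780 ft.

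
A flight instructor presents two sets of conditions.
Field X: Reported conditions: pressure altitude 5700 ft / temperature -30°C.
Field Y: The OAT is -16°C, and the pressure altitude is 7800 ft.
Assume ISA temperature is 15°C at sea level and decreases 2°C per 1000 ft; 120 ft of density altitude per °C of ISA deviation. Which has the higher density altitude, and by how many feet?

Field X: ISA temp = 3.6°C, deviation -33.6°C, DA = 5700 + 120 × (-33.6) = 1668 ft.
Field Y: ISA temp = -0.6°C, deviation -15.4°C, DA = 7800 + 120 × (-15.4) = 5952 ft.
Field Y is higher by 5952 − 1668 = 4284 ft.

Field Y by 4284 ft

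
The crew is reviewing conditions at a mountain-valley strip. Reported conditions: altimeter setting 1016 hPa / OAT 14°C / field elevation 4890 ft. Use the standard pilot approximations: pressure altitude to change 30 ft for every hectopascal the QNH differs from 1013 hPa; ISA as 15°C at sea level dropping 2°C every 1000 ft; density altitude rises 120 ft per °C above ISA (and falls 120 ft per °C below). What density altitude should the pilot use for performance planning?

Pressure altitude = 4890 + (1013 − 1016) × 30 = 4890 + (-90) = 4800 ft.
ISA temperature at 4800 ft = 15 − 2 × (4800/1000) = 5.4°C.
ISA deviation = 14 − 5.4 = +8.6°C.
Density altitude = 4800 + 120 × (8.6) = 5832 ft.

5832 ft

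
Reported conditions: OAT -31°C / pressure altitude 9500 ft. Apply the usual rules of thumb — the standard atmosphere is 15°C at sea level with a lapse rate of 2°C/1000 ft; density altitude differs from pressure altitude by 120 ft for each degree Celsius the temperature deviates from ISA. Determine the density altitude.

ISA temperature at 9500 ft = 15 − 2 × (9500/1000) = -4°C.
ISA deviation = -31 − (-4) = -27°C.
Density altitude = 9500 + 120 × (-27) = 9500 + (-3240) = 6260 ft.

6260 ft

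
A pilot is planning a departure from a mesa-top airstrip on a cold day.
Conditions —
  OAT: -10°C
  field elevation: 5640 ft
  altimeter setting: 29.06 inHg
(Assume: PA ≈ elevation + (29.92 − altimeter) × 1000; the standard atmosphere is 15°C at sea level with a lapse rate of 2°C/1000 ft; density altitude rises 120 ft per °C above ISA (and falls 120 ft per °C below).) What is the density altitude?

5060 ft

Pressure altitude = 5640 + (29.92 − 29.06) × 1000 = 5640 + (+860) = 6500 ft.
ISA temperature at 6500 ft = 15 − 2 × (6500/1000) = 2°C.
ISA deviation = -10 − 2 = -12°C.
Density altitude = 6500 + 120 × (-12) = 5060 ft.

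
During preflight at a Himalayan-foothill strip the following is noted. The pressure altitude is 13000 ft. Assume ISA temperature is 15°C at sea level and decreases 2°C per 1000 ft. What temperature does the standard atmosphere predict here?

ISA temperature = 15 − 2 × (13000/1000) = 15 − 26 = -11°C.

-11°C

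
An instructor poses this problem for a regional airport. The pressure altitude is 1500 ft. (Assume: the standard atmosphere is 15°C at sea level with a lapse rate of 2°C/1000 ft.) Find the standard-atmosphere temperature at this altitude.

12°C

ISA temperature = 15 − 2 × (1500/1000) = 15 − 3 = 12°C.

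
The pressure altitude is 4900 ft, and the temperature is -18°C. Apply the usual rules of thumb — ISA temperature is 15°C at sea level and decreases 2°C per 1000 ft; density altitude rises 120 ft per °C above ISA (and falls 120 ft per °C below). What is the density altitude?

ISA temperature at 4900 ft = 15 − 2 × (4900/1000) = 5.2°C.
ISA deviation = -18 − 5.2 = -23.2°C.
Density altitude = 4900 + 120 × (-23.2) = 4900 + (-2784) = 2116 ft.

2116 ft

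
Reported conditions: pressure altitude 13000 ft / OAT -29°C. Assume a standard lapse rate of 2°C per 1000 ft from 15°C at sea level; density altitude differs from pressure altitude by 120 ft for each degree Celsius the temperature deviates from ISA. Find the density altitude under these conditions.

10840 ft

ISA temperature at 13000 ft = 15 − 2 × (13000/1000) = -11°C.
ISA deviation = -29 − (-11) = -18°C.
Density altitude = 13000 + 120 × (-18) = 13000 + (-2160) = 10840 ft.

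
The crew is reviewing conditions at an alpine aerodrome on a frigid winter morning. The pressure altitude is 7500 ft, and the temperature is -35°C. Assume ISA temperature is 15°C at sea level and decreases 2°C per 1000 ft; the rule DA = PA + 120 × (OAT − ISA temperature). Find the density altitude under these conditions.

3300 ft

ISA temperature at 7500 ft = 15 − 2 × (7500/1000) = 0°C.
ISA deviation = -35 − 0 = -35°C.
Density altitude = 7500 + 120 × (-35) = 7500 + (-4200) = 3300 ft.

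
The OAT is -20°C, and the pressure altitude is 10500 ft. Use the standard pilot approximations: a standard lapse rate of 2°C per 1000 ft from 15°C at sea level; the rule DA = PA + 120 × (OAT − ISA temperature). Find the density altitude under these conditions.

8820 ft

ISA temperature at 10500 ft = 15 − 2 × (10500/1000) = -6°C.
ISA deviation = -20 − (-6) = -14°C.
Density altitude = 10500 + 120 × (-14) = 10500 + (-1680) = 8820 ft.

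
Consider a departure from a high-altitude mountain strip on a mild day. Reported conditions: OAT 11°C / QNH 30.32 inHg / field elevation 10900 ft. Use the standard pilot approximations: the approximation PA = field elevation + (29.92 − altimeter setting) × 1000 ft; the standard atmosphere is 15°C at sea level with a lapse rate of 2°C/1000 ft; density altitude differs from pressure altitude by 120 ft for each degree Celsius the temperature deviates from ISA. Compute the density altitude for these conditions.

12540 ft

Pressure altitude = 10900 + (29.92 − 30.32) × 1000 = 10900 + (-400) = 10500 ft.
ISA temperature at 10500 ft = 15 − 2 × (10500/1000) = -6°C.
ISA deviation = 11 − (-6) = +17°C.
Density altitude = 10500 + 120 × (17) = 12540 ft.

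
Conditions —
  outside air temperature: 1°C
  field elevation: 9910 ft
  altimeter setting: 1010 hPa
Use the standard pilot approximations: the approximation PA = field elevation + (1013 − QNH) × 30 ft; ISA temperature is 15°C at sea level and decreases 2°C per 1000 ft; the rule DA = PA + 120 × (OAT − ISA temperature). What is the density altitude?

10720 ft

Pressure altitude = 9910 + (1013 − 1010) × 30 = 9910 + (+90) = 10000 ft.
ISA temperature at 10000 ft = 15 − 2 × (10000/1000) = -5°C.
ISA deviation = 1 − (-5) = +6°C.
Density altitude = 10000 + 120 × (6) = 10720 ft.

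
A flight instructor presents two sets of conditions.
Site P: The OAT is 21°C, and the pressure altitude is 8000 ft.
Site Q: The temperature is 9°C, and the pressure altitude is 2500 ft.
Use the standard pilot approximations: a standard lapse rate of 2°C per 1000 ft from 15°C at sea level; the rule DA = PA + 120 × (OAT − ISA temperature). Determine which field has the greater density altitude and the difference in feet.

Site P: ISA temp = -1°C, deviation +22°C, DA = 8000 + 120 × 22 = 10640 ft.
Site Q: ISA temp = 10°C, deviation -1°C, DA = 2500 + 120 × (-1) = 2380 ft.
Site P is higher by 10640 − 2380 = 8260 ft.

Site P by 8260 ft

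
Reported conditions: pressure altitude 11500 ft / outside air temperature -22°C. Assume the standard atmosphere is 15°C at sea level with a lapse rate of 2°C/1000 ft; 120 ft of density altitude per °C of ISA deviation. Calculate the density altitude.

ISA temperature at 11500 ft = 15 − 2 × (11500/1000) = -8°C.
ISA deviation = -22 − (-8) = -14°C.
Density altitude = 11500 + 120 × (-14) = 11500 + (-1680) = 9820 ft.

9820 ft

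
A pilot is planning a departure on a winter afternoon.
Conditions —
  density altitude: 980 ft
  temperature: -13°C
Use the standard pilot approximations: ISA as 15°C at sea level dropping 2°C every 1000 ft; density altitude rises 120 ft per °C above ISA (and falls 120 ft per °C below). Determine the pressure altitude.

DA = PA + 120 × (OAT − (15 − 2·PA/1000)) = PA + 120·OAT − 1800 + 0.24·PA = 1.24·PA + 120·OAT − 1800.
So 1.24·PA = 980 − 120 × (-13) + 1800 = 4340.
PA = 4340 / 1.24 = 3500 ft.

3500 ft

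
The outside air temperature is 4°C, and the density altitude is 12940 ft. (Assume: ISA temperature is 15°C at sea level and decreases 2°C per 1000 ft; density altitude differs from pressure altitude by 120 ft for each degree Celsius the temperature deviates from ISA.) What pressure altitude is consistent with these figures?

11500 ft

DA = PA + 120 × (OAT − (15 − 2·PA/1000)) = PA + 120·OAT − 1800 + 0.24·PA = 1.24·PA + 120·OAT − 1800.
So 1.24·PA = 12940 − 120 × 4 + 1800 = 14260.
PA = 14260 / 1.24 = 11500 ft.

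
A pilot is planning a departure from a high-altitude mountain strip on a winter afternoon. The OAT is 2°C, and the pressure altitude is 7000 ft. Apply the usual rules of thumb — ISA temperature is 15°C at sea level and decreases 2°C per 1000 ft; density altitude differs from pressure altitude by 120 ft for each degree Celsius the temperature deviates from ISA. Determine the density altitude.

ISA temperature at 7000 ft = 15 − 2 × (7000/1000) = 1°C.
ISA deviation = 2 − 1 = +1°C.
Density altitude = 7000 + 120 × (1) = 7000 + (+120) = 7120 ft.

7120 ft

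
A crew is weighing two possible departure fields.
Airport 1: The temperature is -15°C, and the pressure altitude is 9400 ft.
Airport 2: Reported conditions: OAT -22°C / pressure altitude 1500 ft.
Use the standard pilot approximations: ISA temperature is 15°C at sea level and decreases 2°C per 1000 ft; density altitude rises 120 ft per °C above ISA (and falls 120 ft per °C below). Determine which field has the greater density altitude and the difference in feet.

Airport 1: ISA temp = -3.8°C, deviation -11.2°C, DA = 9400 + 120 × (-11.2) = 8056 ft.
Airport 2: ISA temp = 12°C, deviation -34°C, DA = 1500 + 120 × (-34) = -2580 ft.
Airport 1 is higher by 8056 − (-2580) = 10636 ft.

Airport 1 by 10636 ft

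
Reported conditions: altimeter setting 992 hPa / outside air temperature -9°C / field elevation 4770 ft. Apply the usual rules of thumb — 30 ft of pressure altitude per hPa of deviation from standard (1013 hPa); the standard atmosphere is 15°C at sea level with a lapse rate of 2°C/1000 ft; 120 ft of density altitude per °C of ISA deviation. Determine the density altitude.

Pressure altitude = 4770 + (1013 − 992) × 30 = 4770 + (+630) = 5400 ft.
ISA temperature at 5400 ft = 15 − 2 × (5400/1000) = 4.2°C.
ISA deviation = -9 − 4.2 = -13.2°C.
Density altitude = 5400 + 120 × (-13.2) = 3816 ft.

3816 ft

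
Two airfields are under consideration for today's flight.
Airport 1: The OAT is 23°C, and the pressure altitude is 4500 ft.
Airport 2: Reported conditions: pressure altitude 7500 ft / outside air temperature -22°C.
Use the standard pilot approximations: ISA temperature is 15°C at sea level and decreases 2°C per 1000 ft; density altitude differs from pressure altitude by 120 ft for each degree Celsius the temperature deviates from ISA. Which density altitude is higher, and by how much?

Airport 1: ISA temp = 6°C, deviation +17°C, DA = 4500 + 120 × 17 = 6540 ft.
Airport 2: ISA temp = 0°C, deviation -22°C, DA = 7500 + 120 × (-22) = 4860 ft.
Airport 1 is higher by 6540 − 4860 = 1680 ft.

Airport 1 by 1680 ft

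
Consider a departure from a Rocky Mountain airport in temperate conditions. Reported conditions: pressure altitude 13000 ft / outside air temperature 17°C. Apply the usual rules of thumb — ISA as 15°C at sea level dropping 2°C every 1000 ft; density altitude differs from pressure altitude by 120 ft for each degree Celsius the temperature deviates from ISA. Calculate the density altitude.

16360 ft

ISA temperature at 13000 ft = 15 − 2 × (13000/1000) = -11°C.
ISA deviation = 17 − (-11) = +28°C.
Density altitude = 13000 + 120 × (28) = 13000 + (+3360) = 16360 ft.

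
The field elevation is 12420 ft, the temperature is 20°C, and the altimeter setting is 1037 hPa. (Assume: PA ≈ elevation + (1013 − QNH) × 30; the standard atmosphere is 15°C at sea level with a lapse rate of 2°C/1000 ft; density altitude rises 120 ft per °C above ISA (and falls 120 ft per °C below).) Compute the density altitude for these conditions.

Pressure altitude = 12420 + (1013 − 1037) × 30 = 12420 + (-720) = 11700 ft.
ISA temperature at 11700 ft = 15 − 2 × (11700/1000) = -8.4°C.
ISA deviation = 20 − (-8.4) = +28.4°C.
Density altitude = 11700 + 120 × (28.4) = 15108 ft.

15108 ft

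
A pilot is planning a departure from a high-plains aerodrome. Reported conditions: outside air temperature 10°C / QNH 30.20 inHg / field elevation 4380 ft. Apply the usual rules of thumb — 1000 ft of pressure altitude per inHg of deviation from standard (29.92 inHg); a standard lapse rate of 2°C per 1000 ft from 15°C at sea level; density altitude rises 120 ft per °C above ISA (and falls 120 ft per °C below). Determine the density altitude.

Pressure altitude = 4380 + (29.92 − 30.20) × 1000 = 4380 + (-280) = 4100 ft.
ISA temperature at 4100 ft = 15 − 2 × (4100/1000) = 6.8°C.
ISA deviation = 10 − 6.8 = +3.2°C.
Density altitude = 4100 + 120 × (3.2) = 4484 ft.

4484 ft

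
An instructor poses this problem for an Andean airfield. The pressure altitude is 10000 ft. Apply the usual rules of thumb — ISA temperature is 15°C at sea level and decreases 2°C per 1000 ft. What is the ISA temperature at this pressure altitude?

ISA temperature = 15 − 2 × (10000/1000) = 15 − 20 = -5°C.

-5°C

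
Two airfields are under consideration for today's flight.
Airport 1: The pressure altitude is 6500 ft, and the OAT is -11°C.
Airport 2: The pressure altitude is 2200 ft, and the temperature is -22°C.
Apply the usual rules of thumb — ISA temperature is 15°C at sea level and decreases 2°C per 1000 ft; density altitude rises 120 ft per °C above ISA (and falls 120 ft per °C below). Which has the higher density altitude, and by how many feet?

Airport 1 by 6652 ft

Airport 1: ISA temp = 2°C, deviation -13°C, DA = 6500 + 120 × (-13) = 4940 ft.
Airport 2: ISA temp = 10.6°C, deviation -32.6°C, DA = 2200 + 120 × (-32.6) = -1712 ft.
Airport 1 is higher by 4940 − (-1712) = 6652 ft.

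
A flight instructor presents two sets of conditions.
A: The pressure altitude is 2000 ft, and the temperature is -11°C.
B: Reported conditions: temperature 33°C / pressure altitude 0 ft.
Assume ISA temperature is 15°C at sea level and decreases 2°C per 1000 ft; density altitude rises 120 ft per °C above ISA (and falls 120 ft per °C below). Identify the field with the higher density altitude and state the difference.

A: ISA temp = 11°C, deviation -22°C, DA = 2000 + 120 × (-22) = -640 ft.
B: ISA temp = 15°C, deviation +18°C, DA = 0 + 120 × 18 = 2160 ft.
B is higher by 2160 − (-640) = 2800 ft.

B by 2800 ft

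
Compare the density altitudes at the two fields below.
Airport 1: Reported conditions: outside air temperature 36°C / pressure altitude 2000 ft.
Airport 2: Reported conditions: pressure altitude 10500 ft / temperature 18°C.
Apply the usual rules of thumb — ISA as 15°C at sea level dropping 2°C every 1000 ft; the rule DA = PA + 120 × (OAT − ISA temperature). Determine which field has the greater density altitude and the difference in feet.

Airport 2 by 8380 ft

Airport 1: ISA temp = 11°C, deviation +25°C, DA = 2000 + 120 × 25 = 5000 ft.
Airport 2: ISA temp = -6°C, deviation +24°C, DA = 10500 + 120 × 24 = 13380 ft.
Airport 2 is higher by 13380 − 5000 = 8380 ft.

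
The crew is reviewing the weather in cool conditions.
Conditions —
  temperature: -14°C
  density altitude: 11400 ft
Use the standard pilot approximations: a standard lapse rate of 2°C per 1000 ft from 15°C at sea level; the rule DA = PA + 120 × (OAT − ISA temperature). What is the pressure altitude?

12000 ft

DA = PA + 120 × (OAT − (15 − 2·PA/1000)) = PA + 120·OAT − 1800 + 0.24·PA = 1.24·PA + 120·OAT − 1800.
So 1.24·PA = 11400 − 120 × (-14) + 1800 = 14880.
PA = 14880 / 1.24 = 12000 ft.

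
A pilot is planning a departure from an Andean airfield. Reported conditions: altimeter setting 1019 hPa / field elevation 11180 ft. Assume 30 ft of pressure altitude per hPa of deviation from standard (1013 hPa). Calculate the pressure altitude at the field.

11000 ft

Pressure correction = (1013 − 1019) × 30 = -180 ft.
Pressure altitude = 11180 + (-180) = 11000 ft.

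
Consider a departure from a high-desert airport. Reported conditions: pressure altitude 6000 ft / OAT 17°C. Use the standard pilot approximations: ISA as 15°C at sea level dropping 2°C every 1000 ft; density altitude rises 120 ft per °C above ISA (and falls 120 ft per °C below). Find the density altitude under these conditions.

ISA temperature at 6000 ft = 15 − 2 × (6000/1000) = 3°C.
ISA deviation = 17 − 3 = +14°C.
Density altitude = 6000 + 120 × (14) = 6000 + (+1680) = 7680 ft.

7680 ft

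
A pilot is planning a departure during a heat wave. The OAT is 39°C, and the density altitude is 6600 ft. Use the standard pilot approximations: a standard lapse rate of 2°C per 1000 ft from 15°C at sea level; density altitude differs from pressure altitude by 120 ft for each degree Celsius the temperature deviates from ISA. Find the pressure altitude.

3000 ft

DA = PA + 120 × (OAT − (15 − 2·PA/1000)) = PA + 120·OAT − 1800 + 0.24·PA = 1.24·PA + 120·OAT − 1800.
So 1.24·PA = 6600 − 120 × 39 + 1800 = 3720.
PA = 3720 / 1.24 = 3000 ft.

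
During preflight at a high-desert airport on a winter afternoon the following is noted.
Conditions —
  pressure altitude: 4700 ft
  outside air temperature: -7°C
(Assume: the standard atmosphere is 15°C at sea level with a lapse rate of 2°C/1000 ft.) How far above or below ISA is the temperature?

ISA temperature at 4700 ft = 15 − 2 × (4700/1000) = 5.6°C.
Deviation = OAT − ISA = -7 − 5.6 = -12.6°C.

ISA-12.6°C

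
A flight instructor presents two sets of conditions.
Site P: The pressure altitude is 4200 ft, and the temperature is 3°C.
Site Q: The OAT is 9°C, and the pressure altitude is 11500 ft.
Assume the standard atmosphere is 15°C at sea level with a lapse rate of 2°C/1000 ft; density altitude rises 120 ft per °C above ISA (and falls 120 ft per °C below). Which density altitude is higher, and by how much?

Site Q by 9772 ft

Site P: ISA temp = 6.6°C, deviation -3.6°C, DA = 4200 + 120 × (-3.6) = 3768 ft.
Site Q: ISA temp = -8°C, deviation +17°C, DA = 11500 + 120 × 17 = 13540 ft.
Site Q is higher by 13540 − 3768 = 9772 ft.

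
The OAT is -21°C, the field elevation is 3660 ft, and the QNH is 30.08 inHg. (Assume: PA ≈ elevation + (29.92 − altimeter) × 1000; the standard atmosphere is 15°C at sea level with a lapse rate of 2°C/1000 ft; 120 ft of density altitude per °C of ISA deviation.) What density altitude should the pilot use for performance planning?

20 ft

Pressure altitude = 3660 + (29.92 − 30.08) × 1000 = 3660 + (-160) = 3500 ft.
ISA temperature at 3500 ft = 15 − 2 × (3500/1000) = 8°C.
ISA deviation = -21 − 8 = -29°C.
Density altitude = 3500 + 120 × (-29) = 20 ft.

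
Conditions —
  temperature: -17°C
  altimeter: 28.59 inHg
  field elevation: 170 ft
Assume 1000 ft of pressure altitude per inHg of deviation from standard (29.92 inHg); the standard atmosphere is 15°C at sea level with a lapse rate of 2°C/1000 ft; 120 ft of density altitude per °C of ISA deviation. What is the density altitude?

-1980 ft

Pressure altitude = 170 + (29.92 − 28.59) × 1000 = 170 + (+1330) = 1500 ft.
ISA temperature at 1500 ft = 15 − 2 × (1500/1000) = 12°C.
ISA deviation = -17 − 12 = -29°C.
Density altitude = 1500 + 120 × (-29) = -1980 ft.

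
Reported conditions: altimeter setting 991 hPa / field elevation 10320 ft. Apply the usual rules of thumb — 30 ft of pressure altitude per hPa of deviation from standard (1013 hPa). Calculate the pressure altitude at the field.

Pressure correction = (1013 − 991) × 30 = +660 ft.
Pressure altitude = 10320 + (+660) = 10980 ft.

10980 ft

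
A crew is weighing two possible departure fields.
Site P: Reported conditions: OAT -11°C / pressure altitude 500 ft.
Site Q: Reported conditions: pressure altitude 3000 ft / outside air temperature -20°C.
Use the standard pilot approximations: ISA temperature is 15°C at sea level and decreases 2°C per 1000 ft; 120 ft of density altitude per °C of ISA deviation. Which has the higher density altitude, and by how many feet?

Site P: ISA temp = 14°C, deviation -25°C, DA = 500 + 120 × (-25) = -2500 ft.
Site Q: ISA temp = 9°C, deviation -29°C, DA = 3000 + 120 × (-29) = -480 ft.
Site Q is higher by -480 − (-2500) = 2020 ft.

Site Q by 2020 ft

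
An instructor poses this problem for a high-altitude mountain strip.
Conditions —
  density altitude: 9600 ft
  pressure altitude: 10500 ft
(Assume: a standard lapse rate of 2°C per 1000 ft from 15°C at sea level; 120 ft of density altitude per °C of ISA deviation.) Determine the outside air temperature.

-13.5°C

Density altitude − pressure altitude = 9600 − 10500 = -900 ft.
At 120 ft/°C that is an ISA deviation of -900/120 = -7.5°C.
ISA temperature at 10500 ft = 15 − 2 × (10500/1000) = -6°C.
OAT = ISA + deviation = -6 + (-7.5) = -13.5°C.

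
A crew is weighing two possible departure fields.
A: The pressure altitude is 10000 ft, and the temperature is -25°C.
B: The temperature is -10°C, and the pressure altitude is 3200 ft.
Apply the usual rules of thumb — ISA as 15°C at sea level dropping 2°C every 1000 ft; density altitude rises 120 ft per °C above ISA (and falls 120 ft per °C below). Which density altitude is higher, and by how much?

A by 6632 ft

A: ISA temp = -5°C, deviation -20°C, DA = 10000 + 120 × (-20) = 7600 ft.
B: ISA temp = 8.6°C, deviation -18.6°C, DA = 3200 + 120 × (-18.6) = 968 ft.
A is higher by 7600 − 968 = 6632 ft.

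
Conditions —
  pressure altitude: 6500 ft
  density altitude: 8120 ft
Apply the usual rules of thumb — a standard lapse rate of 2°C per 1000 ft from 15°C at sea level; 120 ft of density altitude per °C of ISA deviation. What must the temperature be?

Density altitude − pressure altitude = 8120 − 6500 = +1620 ft.
At 120 ft/°C that is an ISA deviation of 1620/120 = +13.5°C.
ISA temperature at 6500 ft = 15 − 2 × (6500/1000) = 2°C.
OAT = ISA + deviation = 2 + (+13.5) = 15.5°C.

15.5°C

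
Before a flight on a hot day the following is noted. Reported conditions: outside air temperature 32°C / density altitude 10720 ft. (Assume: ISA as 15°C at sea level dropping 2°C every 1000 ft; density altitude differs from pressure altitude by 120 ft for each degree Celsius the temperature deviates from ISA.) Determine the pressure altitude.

7000 ft

DA = PA + 120 × (OAT − (15 − 2·PA/1000)) = PA + 120·OAT − 1800 + 0.24·PA = 1.24·PA + 120·OAT − 1800.
So 1.24·PA = 10720 − 120 × 32 + 1800 = 8680.
PA = 8680 / 1.24 = 7000 ft.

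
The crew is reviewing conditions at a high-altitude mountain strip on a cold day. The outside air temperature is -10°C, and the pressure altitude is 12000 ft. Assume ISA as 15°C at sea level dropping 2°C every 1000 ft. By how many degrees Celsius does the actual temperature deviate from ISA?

ISA-1°C

ISA temperature at 12000 ft = 15 − 2 × (12000/1000) = -9°C.
Deviation = OAT − ISA = -10 − (-9) = -1°C.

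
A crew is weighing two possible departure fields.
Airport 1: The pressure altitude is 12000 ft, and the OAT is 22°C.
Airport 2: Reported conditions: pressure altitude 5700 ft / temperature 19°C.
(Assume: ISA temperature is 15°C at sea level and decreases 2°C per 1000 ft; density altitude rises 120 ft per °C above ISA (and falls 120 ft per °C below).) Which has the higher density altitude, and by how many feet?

Airport 1 by 8172 ft

Airport 1: ISA temp = -9°C, deviation +31°C, DA = 12000 + 120 × 31 = 15720 ft.
Airport 2: ISA temp = 3.6°C, deviation +15.4°C, DA = 5700 + 120 × 15.4 = 7548 ft.
Airport 1 is higher by 15720 − 7548 = 8172 ft.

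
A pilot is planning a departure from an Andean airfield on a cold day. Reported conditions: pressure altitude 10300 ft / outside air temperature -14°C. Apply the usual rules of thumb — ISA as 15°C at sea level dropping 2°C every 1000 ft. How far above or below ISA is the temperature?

ISA temperature at 10300 ft = 15 − 2 × (10300/1000) = -5.6°C.
Deviation = OAT − ISA = -14 − (-5.6) = -8.4°C.

ISA-8.4°C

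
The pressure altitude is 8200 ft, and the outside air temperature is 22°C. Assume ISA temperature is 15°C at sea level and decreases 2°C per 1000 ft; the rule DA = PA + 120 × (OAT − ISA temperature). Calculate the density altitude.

ISA temperature at 8200 ft = 15 − 2 × (8200/1000) = -1.4°C.
ISA deviation = 22 − (-1.4) = +23.4°C.
Density altitude = 8200 + 120 × (23.4) = 8200 + (+2808) = 11008 ft.

11008 ft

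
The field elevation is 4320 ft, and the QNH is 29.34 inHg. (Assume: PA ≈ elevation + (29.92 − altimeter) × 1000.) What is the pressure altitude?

Pressure correction = (29.92 − 29.34) × 1000 = +580 ft.
Pressure altitude = 4320 + (+580) = 4900 ft.

4900 ft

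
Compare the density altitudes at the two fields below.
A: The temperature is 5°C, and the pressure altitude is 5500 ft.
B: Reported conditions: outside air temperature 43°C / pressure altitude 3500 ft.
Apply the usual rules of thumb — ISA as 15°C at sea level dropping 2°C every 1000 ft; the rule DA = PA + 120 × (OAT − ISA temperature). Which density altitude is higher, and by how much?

B by 2080 ft

A: ISA temp = 4°C, deviation +1°C, DA = 5500 + 120 × 1 = 5620 ft.
B: ISA temp = 8°C, deviation +35°C, DA = 3500 + 120 × 35 = 7700 ft.
B is higher by 7700 − 5620 = 2080 ft.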